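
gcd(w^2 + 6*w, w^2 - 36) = w + 6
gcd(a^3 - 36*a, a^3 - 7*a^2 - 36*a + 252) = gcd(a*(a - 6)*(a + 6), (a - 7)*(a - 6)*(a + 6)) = a^2 - 36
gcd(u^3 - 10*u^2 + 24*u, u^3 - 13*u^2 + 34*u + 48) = u - 6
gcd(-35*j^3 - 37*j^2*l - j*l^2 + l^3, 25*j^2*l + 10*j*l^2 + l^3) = 5*j + l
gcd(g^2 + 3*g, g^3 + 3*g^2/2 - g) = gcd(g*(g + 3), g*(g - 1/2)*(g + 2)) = g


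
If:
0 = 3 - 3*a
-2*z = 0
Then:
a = 1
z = 0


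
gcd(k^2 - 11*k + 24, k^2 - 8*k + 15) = k - 3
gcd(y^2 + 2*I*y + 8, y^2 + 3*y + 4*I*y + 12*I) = y + 4*I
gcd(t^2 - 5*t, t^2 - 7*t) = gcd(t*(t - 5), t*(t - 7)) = t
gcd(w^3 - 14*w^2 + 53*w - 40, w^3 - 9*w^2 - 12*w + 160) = w^2 - 13*w + 40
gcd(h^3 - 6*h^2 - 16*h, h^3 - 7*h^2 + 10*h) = h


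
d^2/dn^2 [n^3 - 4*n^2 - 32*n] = 6*n - 8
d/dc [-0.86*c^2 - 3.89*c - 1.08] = -1.72*c - 3.89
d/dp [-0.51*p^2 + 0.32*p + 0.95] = 0.32 - 1.02*p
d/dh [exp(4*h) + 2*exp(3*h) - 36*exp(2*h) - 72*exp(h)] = (4*exp(3*h) + 6*exp(2*h) - 72*exp(h) - 72)*exp(h)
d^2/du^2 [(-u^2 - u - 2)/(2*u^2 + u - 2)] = 4*(-u^3 - 18*u^2 - 12*u - 8)/(8*u^6 + 12*u^5 - 18*u^4 - 23*u^3 + 18*u^2 + 12*u - 8)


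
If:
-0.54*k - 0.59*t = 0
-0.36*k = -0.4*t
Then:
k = 0.00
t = 0.00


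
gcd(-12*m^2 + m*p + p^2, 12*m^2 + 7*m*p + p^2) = 4*m + p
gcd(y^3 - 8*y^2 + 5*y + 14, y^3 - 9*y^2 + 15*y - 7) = y - 7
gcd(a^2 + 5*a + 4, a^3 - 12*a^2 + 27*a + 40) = a + 1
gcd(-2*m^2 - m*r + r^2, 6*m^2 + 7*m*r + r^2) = m + r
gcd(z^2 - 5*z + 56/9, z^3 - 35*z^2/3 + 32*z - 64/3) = z - 8/3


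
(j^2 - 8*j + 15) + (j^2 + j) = 2*j^2 - 7*j + 15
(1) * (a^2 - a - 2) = a^2 - a - 2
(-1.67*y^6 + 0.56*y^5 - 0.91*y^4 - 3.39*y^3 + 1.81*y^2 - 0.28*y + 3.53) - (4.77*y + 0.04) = -1.67*y^6 + 0.56*y^5 - 0.91*y^4 - 3.39*y^3 + 1.81*y^2 - 5.05*y + 3.49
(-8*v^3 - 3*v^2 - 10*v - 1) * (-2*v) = 16*v^4 + 6*v^3 + 20*v^2 + 2*v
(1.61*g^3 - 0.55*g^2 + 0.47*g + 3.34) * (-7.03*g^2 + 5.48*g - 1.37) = -11.3183*g^5 + 12.6893*g^4 - 8.5238*g^3 - 20.1511*g^2 + 17.6593*g - 4.5758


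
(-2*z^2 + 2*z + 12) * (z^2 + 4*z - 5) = -2*z^4 - 6*z^3 + 30*z^2 + 38*z - 60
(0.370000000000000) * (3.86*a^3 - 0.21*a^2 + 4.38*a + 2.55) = 1.4282*a^3 - 0.0777*a^2 + 1.6206*a + 0.9435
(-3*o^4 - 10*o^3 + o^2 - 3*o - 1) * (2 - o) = 3*o^5 + 4*o^4 - 21*o^3 + 5*o^2 - 5*o - 2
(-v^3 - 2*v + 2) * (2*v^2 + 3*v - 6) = -2*v^5 - 3*v^4 + 2*v^3 - 2*v^2 + 18*v - 12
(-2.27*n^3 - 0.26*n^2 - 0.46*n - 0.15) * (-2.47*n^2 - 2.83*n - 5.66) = 5.6069*n^5 + 7.0663*n^4 + 14.7202*n^3 + 3.1439*n^2 + 3.0281*n + 0.849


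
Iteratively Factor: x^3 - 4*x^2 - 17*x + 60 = (x - 5)*(x^2 + x - 12) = (x - 5)*(x - 3)*(x + 4)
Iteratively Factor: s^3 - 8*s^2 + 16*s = (s - 4)*(s^2 - 4*s) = s*(s - 4)*(s - 4)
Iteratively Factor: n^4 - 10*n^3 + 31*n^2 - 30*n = (n - 3)*(n^3 - 7*n^2 + 10*n) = (n - 5)*(n - 3)*(n^2 - 2*n) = n*(n - 5)*(n - 3)*(n - 2)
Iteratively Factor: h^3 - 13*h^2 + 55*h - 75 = (h - 5)*(h^2 - 8*h + 15) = (h - 5)^2*(h - 3)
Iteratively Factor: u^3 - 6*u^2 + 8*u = (u)*(u^2 - 6*u + 8) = u*(u - 4)*(u - 2)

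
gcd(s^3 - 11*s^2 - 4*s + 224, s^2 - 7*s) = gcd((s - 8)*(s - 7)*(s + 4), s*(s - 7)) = s - 7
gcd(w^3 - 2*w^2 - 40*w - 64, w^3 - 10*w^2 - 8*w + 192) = w^2 - 4*w - 32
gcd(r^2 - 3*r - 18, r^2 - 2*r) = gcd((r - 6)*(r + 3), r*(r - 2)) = 1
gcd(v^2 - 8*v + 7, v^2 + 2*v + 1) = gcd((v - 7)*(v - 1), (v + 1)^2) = 1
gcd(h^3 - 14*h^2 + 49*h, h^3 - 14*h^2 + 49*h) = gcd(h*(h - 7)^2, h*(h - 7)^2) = h^3 - 14*h^2 + 49*h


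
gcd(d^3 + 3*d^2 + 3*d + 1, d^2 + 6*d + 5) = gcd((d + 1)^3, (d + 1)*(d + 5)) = d + 1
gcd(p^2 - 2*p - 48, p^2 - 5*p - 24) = p - 8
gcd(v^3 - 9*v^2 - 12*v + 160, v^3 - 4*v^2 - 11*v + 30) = v - 5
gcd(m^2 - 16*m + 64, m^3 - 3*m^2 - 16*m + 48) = 1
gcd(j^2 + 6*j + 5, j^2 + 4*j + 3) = j + 1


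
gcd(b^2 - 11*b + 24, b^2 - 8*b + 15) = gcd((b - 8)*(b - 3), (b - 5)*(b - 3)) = b - 3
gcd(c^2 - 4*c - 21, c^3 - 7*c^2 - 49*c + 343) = c - 7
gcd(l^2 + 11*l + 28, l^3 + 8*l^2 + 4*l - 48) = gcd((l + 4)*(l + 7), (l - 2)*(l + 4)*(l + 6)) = l + 4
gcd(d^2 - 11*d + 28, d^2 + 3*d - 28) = d - 4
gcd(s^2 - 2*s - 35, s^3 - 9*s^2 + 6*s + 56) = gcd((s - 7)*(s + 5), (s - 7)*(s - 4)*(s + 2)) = s - 7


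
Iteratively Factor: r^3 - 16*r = (r - 4)*(r^2 + 4*r) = r*(r - 4)*(r + 4)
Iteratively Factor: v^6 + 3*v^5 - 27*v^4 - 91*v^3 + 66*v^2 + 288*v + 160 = (v + 4)*(v^5 - v^4 - 23*v^3 + v^2 + 62*v + 40) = (v + 4)^2*(v^4 - 5*v^3 - 3*v^2 + 13*v + 10) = (v - 2)*(v + 4)^2*(v^3 - 3*v^2 - 9*v - 5) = (v - 2)*(v + 1)*(v + 4)^2*(v^2 - 4*v - 5) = (v - 2)*(v + 1)^2*(v + 4)^2*(v - 5)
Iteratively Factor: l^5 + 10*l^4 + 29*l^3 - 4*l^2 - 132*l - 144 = (l + 2)*(l^4 + 8*l^3 + 13*l^2 - 30*l - 72) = (l + 2)*(l + 4)*(l^3 + 4*l^2 - 3*l - 18) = (l + 2)*(l + 3)*(l + 4)*(l^2 + l - 6) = (l - 2)*(l + 2)*(l + 3)*(l + 4)*(l + 3)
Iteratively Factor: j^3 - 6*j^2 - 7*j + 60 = (j - 5)*(j^2 - j - 12) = (j - 5)*(j - 4)*(j + 3)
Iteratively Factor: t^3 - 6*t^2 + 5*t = (t - 5)*(t^2 - t) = (t - 5)*(t - 1)*(t)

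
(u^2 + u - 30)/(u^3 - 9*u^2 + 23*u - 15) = (u + 6)/(u^2 - 4*u + 3)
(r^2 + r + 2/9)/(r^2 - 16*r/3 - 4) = (r + 1/3)/(r - 6)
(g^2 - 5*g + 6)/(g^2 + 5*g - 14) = (g - 3)/(g + 7)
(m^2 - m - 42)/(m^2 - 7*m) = (m + 6)/m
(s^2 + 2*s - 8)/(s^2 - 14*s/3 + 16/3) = 3*(s + 4)/(3*s - 8)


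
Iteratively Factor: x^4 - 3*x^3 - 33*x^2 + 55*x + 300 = (x - 5)*(x^3 + 2*x^2 - 23*x - 60) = (x - 5)^2*(x^2 + 7*x + 12) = (x - 5)^2*(x + 4)*(x + 3)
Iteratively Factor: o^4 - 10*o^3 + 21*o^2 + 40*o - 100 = (o - 5)*(o^3 - 5*o^2 - 4*o + 20) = (o - 5)^2*(o^2 - 4) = (o - 5)^2*(o + 2)*(o - 2)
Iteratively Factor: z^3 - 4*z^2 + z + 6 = (z - 2)*(z^2 - 2*z - 3) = (z - 2)*(z + 1)*(z - 3)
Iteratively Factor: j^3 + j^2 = (j + 1)*(j^2) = j*(j + 1)*(j)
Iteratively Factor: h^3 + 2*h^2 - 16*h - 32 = (h + 2)*(h^2 - 16) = (h - 4)*(h + 2)*(h + 4)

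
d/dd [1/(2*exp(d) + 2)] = -1/(8*cosh(d/2)^2)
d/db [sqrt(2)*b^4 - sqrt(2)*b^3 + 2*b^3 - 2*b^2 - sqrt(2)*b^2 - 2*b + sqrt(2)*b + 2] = 4*sqrt(2)*b^3 - 3*sqrt(2)*b^2 + 6*b^2 - 4*b - 2*sqrt(2)*b - 2 + sqrt(2)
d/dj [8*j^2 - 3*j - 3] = 16*j - 3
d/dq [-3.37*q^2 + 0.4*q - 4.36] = 0.4 - 6.74*q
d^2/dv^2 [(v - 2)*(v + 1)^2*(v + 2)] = 12*v^2 + 12*v - 6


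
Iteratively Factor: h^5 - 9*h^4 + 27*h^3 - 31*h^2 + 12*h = (h - 4)*(h^4 - 5*h^3 + 7*h^2 - 3*h) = h*(h - 4)*(h^3 - 5*h^2 + 7*h - 3) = h*(h - 4)*(h - 1)*(h^2 - 4*h + 3) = h*(h - 4)*(h - 3)*(h - 1)*(h - 1)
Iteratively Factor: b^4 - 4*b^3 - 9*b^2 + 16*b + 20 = (b + 2)*(b^3 - 6*b^2 + 3*b + 10) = (b - 2)*(b + 2)*(b^2 - 4*b - 5) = (b - 5)*(b - 2)*(b + 2)*(b + 1)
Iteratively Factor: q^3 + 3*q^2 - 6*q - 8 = (q + 1)*(q^2 + 2*q - 8) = (q - 2)*(q + 1)*(q + 4)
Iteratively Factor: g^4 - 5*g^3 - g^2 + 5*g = (g)*(g^3 - 5*g^2 - g + 5) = g*(g - 5)*(g^2 - 1) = g*(g - 5)*(g - 1)*(g + 1)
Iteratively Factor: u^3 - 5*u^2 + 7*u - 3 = (u - 1)*(u^2 - 4*u + 3) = (u - 3)*(u - 1)*(u - 1)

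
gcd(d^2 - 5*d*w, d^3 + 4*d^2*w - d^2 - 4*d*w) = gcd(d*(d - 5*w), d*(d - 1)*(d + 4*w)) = d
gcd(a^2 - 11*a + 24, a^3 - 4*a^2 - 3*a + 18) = a - 3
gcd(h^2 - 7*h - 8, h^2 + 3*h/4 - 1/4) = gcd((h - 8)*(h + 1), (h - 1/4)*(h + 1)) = h + 1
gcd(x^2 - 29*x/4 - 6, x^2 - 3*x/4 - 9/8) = x + 3/4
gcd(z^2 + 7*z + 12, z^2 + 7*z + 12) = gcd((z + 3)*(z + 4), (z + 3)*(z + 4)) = z^2 + 7*z + 12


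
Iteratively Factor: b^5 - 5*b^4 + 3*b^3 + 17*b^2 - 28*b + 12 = (b - 3)*(b^4 - 2*b^3 - 3*b^2 + 8*b - 4) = (b - 3)*(b - 1)*(b^3 - b^2 - 4*b + 4) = (b - 3)*(b - 1)^2*(b^2 - 4) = (b - 3)*(b - 2)*(b - 1)^2*(b + 2)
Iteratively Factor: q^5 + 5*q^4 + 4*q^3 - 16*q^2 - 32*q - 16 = (q + 2)*(q^4 + 3*q^3 - 2*q^2 - 12*q - 8) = (q + 1)*(q + 2)*(q^3 + 2*q^2 - 4*q - 8) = (q + 1)*(q + 2)^2*(q^2 - 4) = (q - 2)*(q + 1)*(q + 2)^2*(q + 2)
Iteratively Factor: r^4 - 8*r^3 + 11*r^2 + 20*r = (r - 5)*(r^3 - 3*r^2 - 4*r) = (r - 5)*(r - 4)*(r^2 + r) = r*(r - 5)*(r - 4)*(r + 1)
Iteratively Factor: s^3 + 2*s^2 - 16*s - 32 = (s + 2)*(s^2 - 16) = (s + 2)*(s + 4)*(s - 4)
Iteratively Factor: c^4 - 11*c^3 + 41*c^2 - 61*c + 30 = (c - 3)*(c^3 - 8*c^2 + 17*c - 10) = (c - 5)*(c - 3)*(c^2 - 3*c + 2) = (c - 5)*(c - 3)*(c - 1)*(c - 2)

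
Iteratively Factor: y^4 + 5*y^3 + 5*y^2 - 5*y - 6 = (y - 1)*(y^3 + 6*y^2 + 11*y + 6) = (y - 1)*(y + 2)*(y^2 + 4*y + 3) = (y - 1)*(y + 2)*(y + 3)*(y + 1)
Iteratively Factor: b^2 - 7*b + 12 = (b - 4)*(b - 3)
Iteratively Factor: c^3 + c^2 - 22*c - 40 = (c + 2)*(c^2 - c - 20) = (c - 5)*(c + 2)*(c + 4)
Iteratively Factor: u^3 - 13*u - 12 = (u + 1)*(u^2 - u - 12) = (u + 1)*(u + 3)*(u - 4)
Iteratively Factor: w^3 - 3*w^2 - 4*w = (w)*(w^2 - 3*w - 4) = w*(w + 1)*(w - 4)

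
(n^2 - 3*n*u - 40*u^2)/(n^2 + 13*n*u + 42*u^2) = (n^2 - 3*n*u - 40*u^2)/(n^2 + 13*n*u + 42*u^2)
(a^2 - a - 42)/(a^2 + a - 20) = (a^2 - a - 42)/(a^2 + a - 20)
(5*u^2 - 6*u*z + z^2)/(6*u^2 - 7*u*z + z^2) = (-5*u + z)/(-6*u + z)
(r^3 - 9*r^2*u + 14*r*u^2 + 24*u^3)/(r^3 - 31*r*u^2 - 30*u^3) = (r - 4*u)/(r + 5*u)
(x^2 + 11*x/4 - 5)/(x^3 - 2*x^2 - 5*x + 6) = (x^2 + 11*x/4 - 5)/(x^3 - 2*x^2 - 5*x + 6)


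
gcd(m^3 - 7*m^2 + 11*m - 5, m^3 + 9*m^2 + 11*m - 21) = m - 1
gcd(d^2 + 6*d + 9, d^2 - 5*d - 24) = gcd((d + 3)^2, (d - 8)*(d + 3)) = d + 3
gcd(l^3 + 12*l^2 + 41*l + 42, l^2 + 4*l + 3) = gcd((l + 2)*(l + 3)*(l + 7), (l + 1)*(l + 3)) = l + 3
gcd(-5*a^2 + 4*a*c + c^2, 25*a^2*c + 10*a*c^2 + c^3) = 5*a + c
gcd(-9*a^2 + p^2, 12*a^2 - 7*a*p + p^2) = -3*a + p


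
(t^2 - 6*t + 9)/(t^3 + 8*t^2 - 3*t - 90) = (t - 3)/(t^2 + 11*t + 30)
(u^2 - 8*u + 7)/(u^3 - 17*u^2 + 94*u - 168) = (u - 1)/(u^2 - 10*u + 24)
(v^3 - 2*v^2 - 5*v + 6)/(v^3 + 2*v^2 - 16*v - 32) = (v^2 - 4*v + 3)/(v^2 - 16)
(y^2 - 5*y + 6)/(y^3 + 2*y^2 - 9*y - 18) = (y - 2)/(y^2 + 5*y + 6)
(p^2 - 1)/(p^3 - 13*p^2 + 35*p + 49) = (p - 1)/(p^2 - 14*p + 49)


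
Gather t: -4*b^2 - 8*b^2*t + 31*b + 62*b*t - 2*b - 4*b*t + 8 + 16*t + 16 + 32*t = -4*b^2 + 29*b + t*(-8*b^2 + 58*b + 48) + 24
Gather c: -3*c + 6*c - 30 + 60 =3*c + 30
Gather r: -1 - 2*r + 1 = -2*r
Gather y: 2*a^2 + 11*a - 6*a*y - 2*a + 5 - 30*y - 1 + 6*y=2*a^2 + 9*a + y*(-6*a - 24) + 4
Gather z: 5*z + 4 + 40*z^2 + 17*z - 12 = 40*z^2 + 22*z - 8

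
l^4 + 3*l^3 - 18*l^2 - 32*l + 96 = (l - 3)*(l - 2)*(l + 4)^2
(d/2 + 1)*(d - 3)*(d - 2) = d^3/2 - 3*d^2/2 - 2*d + 6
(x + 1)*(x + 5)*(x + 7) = x^3 + 13*x^2 + 47*x + 35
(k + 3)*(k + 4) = k^2 + 7*k + 12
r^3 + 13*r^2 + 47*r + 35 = (r + 1)*(r + 5)*(r + 7)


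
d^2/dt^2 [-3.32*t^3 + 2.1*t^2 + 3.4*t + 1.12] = 4.2 - 19.92*t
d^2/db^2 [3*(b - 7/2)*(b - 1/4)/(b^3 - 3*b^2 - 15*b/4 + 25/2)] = 3*(32*b^4 - 200*b^3 + 408*b^2 - 2072*b + 131)/(16*b^7 - 64*b^6 - 168*b^5 + 808*b^4 + 545*b^3 - 3450*b^2 - 500*b + 5000)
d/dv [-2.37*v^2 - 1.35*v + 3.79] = -4.74*v - 1.35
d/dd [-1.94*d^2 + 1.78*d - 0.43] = 1.78 - 3.88*d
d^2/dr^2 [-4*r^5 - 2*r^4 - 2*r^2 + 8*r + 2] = -80*r^3 - 24*r^2 - 4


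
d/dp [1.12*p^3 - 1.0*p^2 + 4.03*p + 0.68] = 3.36*p^2 - 2.0*p + 4.03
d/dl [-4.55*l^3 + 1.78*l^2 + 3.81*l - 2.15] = -13.65*l^2 + 3.56*l + 3.81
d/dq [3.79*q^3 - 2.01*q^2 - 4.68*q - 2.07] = 11.37*q^2 - 4.02*q - 4.68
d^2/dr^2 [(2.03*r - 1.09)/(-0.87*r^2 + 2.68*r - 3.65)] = (-(1.74*r - 2.68)*(2.03*r - 1.09)*(3.48*r - 5.36) + (10.5966*r - 12.7774)*(0.87*r^2 - 2.68*r + 3.65))/(0.87*r^2 - 2.68*r + 3.65)^3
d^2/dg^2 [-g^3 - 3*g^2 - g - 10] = -6*g - 6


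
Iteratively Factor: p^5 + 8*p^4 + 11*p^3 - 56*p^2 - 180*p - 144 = (p + 2)*(p^4 + 6*p^3 - p^2 - 54*p - 72) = (p + 2)*(p + 3)*(p^3 + 3*p^2 - 10*p - 24) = (p - 3)*(p + 2)*(p + 3)*(p^2 + 6*p + 8) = (p - 3)*(p + 2)*(p + 3)*(p + 4)*(p + 2)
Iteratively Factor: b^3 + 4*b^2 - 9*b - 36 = (b + 4)*(b^2 - 9) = (b + 3)*(b + 4)*(b - 3)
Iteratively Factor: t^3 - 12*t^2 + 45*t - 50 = (t - 5)*(t^2 - 7*t + 10) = (t - 5)^2*(t - 2)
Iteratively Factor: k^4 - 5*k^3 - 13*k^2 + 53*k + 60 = (k - 5)*(k^3 - 13*k - 12) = (k - 5)*(k - 4)*(k^2 + 4*k + 3) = (k - 5)*(k - 4)*(k + 1)*(k + 3)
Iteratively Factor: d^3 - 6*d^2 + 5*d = (d)*(d^2 - 6*d + 5) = d*(d - 1)*(d - 5)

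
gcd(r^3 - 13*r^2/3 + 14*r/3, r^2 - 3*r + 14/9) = r - 7/3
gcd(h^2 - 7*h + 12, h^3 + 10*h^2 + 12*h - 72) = 1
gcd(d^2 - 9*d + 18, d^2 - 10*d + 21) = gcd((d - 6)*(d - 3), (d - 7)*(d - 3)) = d - 3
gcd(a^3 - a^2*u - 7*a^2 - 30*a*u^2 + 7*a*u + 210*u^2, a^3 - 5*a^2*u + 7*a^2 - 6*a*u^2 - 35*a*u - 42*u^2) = -a + 6*u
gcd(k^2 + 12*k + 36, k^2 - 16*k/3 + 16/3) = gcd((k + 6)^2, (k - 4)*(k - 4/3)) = 1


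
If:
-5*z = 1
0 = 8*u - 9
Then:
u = 9/8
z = -1/5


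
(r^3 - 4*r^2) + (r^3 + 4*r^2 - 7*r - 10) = 2*r^3 - 7*r - 10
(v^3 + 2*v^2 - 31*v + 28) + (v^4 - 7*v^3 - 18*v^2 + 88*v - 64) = v^4 - 6*v^3 - 16*v^2 + 57*v - 36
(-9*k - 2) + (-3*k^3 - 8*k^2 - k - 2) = -3*k^3 - 8*k^2 - 10*k - 4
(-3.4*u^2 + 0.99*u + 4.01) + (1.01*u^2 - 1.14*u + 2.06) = -2.39*u^2 - 0.15*u + 6.07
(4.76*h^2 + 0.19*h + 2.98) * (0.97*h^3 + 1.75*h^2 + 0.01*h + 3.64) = 4.6172*h^5 + 8.5143*h^4 + 3.2707*h^3 + 22.5433*h^2 + 0.7214*h + 10.8472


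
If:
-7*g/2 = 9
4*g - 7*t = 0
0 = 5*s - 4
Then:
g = -18/7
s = 4/5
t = -72/49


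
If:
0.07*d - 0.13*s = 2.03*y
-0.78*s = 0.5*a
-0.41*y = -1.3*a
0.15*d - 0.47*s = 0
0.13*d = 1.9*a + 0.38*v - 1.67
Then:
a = 0.00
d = 0.00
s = 0.00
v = 4.39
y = 0.00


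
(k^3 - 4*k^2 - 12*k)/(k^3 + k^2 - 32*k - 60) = k/(k + 5)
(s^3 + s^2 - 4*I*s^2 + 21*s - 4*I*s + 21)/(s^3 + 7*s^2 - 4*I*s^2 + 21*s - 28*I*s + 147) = (s + 1)/(s + 7)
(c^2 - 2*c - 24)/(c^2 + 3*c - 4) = (c - 6)/(c - 1)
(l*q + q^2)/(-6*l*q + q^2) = (l + q)/(-6*l + q)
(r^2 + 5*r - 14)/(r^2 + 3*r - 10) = (r + 7)/(r + 5)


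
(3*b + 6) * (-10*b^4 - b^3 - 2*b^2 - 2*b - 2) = -30*b^5 - 63*b^4 - 12*b^3 - 18*b^2 - 18*b - 12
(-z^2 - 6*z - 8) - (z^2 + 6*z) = -2*z^2 - 12*z - 8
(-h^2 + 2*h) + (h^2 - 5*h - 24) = -3*h - 24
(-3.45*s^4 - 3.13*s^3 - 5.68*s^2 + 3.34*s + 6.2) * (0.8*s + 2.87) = -2.76*s^5 - 12.4055*s^4 - 13.5271*s^3 - 13.6296*s^2 + 14.5458*s + 17.794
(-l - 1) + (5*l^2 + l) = 5*l^2 - 1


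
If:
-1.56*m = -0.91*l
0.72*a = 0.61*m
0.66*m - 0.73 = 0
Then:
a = 0.94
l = 1.90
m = 1.11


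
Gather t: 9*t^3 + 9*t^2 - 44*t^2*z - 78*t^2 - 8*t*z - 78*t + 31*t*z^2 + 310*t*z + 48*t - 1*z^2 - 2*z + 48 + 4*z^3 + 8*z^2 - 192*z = 9*t^3 + t^2*(-44*z - 69) + t*(31*z^2 + 302*z - 30) + 4*z^3 + 7*z^2 - 194*z + 48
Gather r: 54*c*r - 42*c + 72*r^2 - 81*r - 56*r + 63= -42*c + 72*r^2 + r*(54*c - 137) + 63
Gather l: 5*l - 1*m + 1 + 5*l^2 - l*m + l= 5*l^2 + l*(6 - m) - m + 1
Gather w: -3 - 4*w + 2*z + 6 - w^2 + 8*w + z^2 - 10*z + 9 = -w^2 + 4*w + z^2 - 8*z + 12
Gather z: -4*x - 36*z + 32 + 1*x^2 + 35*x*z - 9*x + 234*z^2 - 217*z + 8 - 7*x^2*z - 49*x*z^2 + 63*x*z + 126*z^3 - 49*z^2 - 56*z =x^2 - 13*x + 126*z^3 + z^2*(185 - 49*x) + z*(-7*x^2 + 98*x - 309) + 40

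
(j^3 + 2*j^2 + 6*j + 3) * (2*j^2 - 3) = 2*j^5 + 4*j^4 + 9*j^3 - 18*j - 9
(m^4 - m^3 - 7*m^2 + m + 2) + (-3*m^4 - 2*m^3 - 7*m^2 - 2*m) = -2*m^4 - 3*m^3 - 14*m^2 - m + 2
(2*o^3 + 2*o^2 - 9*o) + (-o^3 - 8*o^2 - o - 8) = o^3 - 6*o^2 - 10*o - 8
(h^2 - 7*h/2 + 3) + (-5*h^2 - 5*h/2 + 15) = -4*h^2 - 6*h + 18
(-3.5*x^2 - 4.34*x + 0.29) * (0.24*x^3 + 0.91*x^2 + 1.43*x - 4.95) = -0.84*x^5 - 4.2266*x^4 - 8.8848*x^3 + 11.3827*x^2 + 21.8977*x - 1.4355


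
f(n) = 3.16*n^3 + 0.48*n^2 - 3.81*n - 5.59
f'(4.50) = 192.48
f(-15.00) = -10505.44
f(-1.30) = -6.77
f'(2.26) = 46.78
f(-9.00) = -2236.06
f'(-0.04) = -3.83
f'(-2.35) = 46.29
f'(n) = 9.48*n^2 + 0.96*n - 3.81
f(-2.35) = -35.00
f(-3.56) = -128.52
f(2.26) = 24.73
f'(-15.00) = 2114.79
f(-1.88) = -17.73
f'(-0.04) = -3.83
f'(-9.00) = 755.43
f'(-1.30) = 10.96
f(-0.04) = -5.44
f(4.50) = 274.94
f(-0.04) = -5.44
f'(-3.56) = 112.92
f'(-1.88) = 27.89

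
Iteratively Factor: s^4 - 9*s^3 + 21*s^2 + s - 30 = (s - 5)*(s^3 - 4*s^2 + s + 6) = (s - 5)*(s + 1)*(s^2 - 5*s + 6) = (s - 5)*(s - 2)*(s + 1)*(s - 3)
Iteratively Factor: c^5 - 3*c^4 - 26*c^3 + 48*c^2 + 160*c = (c - 5)*(c^4 + 2*c^3 - 16*c^2 - 32*c) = (c - 5)*(c + 4)*(c^3 - 2*c^2 - 8*c) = c*(c - 5)*(c + 4)*(c^2 - 2*c - 8) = c*(c - 5)*(c + 2)*(c + 4)*(c - 4)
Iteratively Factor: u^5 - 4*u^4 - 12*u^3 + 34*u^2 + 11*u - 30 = (u + 1)*(u^4 - 5*u^3 - 7*u^2 + 41*u - 30) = (u - 5)*(u + 1)*(u^3 - 7*u + 6) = (u - 5)*(u + 1)*(u + 3)*(u^2 - 3*u + 2) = (u - 5)*(u - 2)*(u + 1)*(u + 3)*(u - 1)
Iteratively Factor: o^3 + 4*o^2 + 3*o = (o)*(o^2 + 4*o + 3) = o*(o + 1)*(o + 3)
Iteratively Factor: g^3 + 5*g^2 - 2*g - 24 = (g + 4)*(g^2 + g - 6) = (g - 2)*(g + 4)*(g + 3)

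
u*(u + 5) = u^2 + 5*u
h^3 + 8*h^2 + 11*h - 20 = (h - 1)*(h + 4)*(h + 5)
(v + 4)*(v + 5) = v^2 + 9*v + 20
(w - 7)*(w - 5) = w^2 - 12*w + 35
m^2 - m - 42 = (m - 7)*(m + 6)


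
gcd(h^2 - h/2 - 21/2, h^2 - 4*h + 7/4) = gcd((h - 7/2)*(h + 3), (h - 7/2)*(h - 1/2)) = h - 7/2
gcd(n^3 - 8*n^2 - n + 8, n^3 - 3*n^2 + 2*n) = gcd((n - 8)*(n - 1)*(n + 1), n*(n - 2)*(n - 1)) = n - 1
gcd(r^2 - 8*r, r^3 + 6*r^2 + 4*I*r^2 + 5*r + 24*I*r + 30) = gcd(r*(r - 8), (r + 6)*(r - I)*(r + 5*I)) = 1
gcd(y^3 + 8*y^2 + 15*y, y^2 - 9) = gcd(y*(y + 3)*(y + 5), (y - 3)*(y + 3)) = y + 3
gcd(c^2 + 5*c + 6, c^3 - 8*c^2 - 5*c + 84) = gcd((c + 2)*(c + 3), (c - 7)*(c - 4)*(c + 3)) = c + 3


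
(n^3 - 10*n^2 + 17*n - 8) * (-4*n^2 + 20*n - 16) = -4*n^5 + 60*n^4 - 284*n^3 + 532*n^2 - 432*n + 128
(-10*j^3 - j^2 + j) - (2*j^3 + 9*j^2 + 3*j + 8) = -12*j^3 - 10*j^2 - 2*j - 8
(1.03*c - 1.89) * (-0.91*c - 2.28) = -0.9373*c^2 - 0.6285*c + 4.3092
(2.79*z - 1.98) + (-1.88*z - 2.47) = 0.91*z - 4.45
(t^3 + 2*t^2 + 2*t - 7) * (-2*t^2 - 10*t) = -2*t^5 - 14*t^4 - 24*t^3 - 6*t^2 + 70*t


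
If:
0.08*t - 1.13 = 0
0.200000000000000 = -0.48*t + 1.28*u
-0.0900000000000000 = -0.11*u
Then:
No Solution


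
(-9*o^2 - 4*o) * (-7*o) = 63*o^3 + 28*o^2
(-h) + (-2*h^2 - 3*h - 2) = -2*h^2 - 4*h - 2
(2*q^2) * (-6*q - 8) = -12*q^3 - 16*q^2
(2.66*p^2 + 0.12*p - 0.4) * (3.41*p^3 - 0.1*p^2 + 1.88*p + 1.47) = 9.0706*p^5 + 0.1432*p^4 + 3.6248*p^3 + 4.1758*p^2 - 0.5756*p - 0.588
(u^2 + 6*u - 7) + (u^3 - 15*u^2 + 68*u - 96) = u^3 - 14*u^2 + 74*u - 103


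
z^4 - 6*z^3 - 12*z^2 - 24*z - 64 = (z - 8)*(z + 2)*(z - 2*I)*(z + 2*I)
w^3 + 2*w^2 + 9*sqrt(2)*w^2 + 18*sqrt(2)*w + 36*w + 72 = (w + 2)*(w + 3*sqrt(2))*(w + 6*sqrt(2))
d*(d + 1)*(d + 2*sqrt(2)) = d^3 + d^2 + 2*sqrt(2)*d^2 + 2*sqrt(2)*d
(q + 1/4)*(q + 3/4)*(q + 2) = q^3 + 3*q^2 + 35*q/16 + 3/8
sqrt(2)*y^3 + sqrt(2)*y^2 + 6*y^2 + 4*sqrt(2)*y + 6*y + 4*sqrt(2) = (y + sqrt(2))*(y + 2*sqrt(2))*(sqrt(2)*y + sqrt(2))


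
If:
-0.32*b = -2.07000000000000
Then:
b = 6.47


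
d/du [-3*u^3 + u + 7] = 1 - 9*u^2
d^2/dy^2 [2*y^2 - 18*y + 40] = 4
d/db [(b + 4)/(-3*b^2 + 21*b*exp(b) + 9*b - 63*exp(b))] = (-b^2 + 7*b*exp(b) + 3*b - (b + 4)*(7*b*exp(b) - 2*b - 14*exp(b) + 3) - 21*exp(b))/(3*(b^2 - 7*b*exp(b) - 3*b + 21*exp(b))^2)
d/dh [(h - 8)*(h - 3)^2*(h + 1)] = 4*h^3 - 39*h^2 + 86*h - 15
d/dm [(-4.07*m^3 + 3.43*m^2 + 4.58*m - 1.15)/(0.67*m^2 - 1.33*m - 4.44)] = (-2.7269*m^4 + 10.8262*m^3 + 46.5819*m^2 - 28.9174*m - 21.8647)/(0.4489*m^4 - 1.7822*m^3 - 4.1807*m^2 + 11.8104*m + 19.7136)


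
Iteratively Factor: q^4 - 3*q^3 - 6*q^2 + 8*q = (q - 4)*(q^3 + q^2 - 2*q) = q*(q - 4)*(q^2 + q - 2) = q*(q - 4)*(q - 1)*(q + 2)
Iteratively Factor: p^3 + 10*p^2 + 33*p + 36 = (p + 3)*(p^2 + 7*p + 12) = (p + 3)*(p + 4)*(p + 3)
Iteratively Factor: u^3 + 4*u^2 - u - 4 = (u + 4)*(u^2 - 1) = (u - 1)*(u + 4)*(u + 1)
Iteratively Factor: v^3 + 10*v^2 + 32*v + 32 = (v + 2)*(v^2 + 8*v + 16) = (v + 2)*(v + 4)*(v + 4)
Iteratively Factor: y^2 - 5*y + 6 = (y - 2)*(y - 3)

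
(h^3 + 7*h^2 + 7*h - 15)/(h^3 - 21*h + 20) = (h + 3)/(h - 4)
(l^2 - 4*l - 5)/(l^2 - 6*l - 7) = (l - 5)/(l - 7)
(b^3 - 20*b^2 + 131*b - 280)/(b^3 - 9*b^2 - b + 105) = (b - 8)/(b + 3)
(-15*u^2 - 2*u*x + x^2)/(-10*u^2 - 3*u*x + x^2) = (3*u + x)/(2*u + x)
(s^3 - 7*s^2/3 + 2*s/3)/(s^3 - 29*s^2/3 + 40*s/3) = (3*s^2 - 7*s + 2)/(3*s^2 - 29*s + 40)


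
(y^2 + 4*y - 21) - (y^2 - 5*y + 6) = 9*y - 27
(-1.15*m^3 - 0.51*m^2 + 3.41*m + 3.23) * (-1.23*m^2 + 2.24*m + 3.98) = 1.4145*m^5 - 1.9487*m^4 - 9.9137*m^3 + 1.6357*m^2 + 20.807*m + 12.8554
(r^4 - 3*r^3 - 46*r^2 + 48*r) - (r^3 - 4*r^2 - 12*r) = r^4 - 4*r^3 - 42*r^2 + 60*r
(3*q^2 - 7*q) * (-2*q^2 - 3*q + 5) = -6*q^4 + 5*q^3 + 36*q^2 - 35*q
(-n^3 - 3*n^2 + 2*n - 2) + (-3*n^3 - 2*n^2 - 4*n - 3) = -4*n^3 - 5*n^2 - 2*n - 5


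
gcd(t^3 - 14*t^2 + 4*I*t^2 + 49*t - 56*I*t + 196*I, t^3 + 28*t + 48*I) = t + 4*I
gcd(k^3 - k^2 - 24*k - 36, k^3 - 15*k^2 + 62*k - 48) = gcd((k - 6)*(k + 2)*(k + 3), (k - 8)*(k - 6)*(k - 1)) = k - 6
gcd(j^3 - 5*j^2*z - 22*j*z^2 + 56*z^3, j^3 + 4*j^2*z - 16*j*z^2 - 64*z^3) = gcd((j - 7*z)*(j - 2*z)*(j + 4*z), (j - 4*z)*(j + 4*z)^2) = j + 4*z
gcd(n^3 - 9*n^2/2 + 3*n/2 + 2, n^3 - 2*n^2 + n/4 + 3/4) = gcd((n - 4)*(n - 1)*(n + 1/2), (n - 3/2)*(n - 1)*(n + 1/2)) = n^2 - n/2 - 1/2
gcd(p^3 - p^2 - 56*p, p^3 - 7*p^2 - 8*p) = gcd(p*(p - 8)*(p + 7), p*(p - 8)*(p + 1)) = p^2 - 8*p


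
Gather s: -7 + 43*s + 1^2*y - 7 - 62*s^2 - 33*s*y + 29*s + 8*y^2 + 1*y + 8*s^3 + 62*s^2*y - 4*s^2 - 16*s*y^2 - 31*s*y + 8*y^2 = 8*s^3 + s^2*(62*y - 66) + s*(-16*y^2 - 64*y + 72) + 16*y^2 + 2*y - 14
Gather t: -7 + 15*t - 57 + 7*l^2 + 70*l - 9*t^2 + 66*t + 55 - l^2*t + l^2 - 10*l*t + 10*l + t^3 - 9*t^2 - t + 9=8*l^2 + 80*l + t^3 - 18*t^2 + t*(-l^2 - 10*l + 80)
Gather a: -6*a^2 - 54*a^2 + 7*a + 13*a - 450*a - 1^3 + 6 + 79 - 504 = -60*a^2 - 430*a - 420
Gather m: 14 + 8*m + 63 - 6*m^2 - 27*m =-6*m^2 - 19*m + 77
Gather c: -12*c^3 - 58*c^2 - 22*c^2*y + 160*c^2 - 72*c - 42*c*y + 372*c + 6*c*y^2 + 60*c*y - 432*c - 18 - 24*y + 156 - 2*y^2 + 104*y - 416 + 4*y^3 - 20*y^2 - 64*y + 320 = -12*c^3 + c^2*(102 - 22*y) + c*(6*y^2 + 18*y - 132) + 4*y^3 - 22*y^2 + 16*y + 42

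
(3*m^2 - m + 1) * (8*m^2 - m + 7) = 24*m^4 - 11*m^3 + 30*m^2 - 8*m + 7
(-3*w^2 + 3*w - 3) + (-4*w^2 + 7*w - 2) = -7*w^2 + 10*w - 5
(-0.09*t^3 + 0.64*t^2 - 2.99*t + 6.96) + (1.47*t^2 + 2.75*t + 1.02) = -0.09*t^3 + 2.11*t^2 - 0.24*t + 7.98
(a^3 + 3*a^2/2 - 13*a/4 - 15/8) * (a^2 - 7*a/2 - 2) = a^5 - 2*a^4 - 21*a^3/2 + 13*a^2/2 + 209*a/16 + 15/4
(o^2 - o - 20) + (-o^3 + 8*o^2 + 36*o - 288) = -o^3 + 9*o^2 + 35*o - 308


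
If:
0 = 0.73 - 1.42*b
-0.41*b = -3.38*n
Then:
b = 0.51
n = 0.06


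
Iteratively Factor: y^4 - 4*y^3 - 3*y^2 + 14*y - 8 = (y - 1)*(y^3 - 3*y^2 - 6*y + 8) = (y - 4)*(y - 1)*(y^2 + y - 2) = (y - 4)*(y - 1)*(y + 2)*(y - 1)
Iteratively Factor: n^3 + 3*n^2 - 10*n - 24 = (n - 3)*(n^2 + 6*n + 8) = (n - 3)*(n + 4)*(n + 2)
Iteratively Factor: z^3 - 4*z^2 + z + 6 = (z - 2)*(z^2 - 2*z - 3) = (z - 3)*(z - 2)*(z + 1)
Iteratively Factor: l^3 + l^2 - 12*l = (l)*(l^2 + l - 12) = l*(l - 3)*(l + 4)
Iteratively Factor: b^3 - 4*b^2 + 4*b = (b - 2)*(b^2 - 2*b) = b*(b - 2)*(b - 2)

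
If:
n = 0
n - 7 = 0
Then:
No Solution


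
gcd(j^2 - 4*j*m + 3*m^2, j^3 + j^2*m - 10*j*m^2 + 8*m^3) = j - m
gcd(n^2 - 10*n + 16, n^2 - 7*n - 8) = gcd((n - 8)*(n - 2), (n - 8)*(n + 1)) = n - 8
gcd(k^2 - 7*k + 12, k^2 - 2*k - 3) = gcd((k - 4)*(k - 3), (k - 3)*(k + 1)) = k - 3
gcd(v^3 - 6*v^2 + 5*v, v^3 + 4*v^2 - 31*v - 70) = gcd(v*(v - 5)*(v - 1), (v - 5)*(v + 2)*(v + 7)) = v - 5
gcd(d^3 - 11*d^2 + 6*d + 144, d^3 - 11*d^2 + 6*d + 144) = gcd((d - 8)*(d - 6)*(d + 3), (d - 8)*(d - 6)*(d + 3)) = d^3 - 11*d^2 + 6*d + 144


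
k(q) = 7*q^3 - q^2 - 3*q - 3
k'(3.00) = 180.00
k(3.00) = 168.00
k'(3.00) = 180.00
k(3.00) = 168.00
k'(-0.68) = 8.07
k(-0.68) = -3.62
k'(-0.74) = 9.98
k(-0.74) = -4.16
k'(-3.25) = 225.31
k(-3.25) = -244.11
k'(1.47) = 39.44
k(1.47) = 12.66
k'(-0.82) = 12.76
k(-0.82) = -5.07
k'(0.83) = 9.81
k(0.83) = -2.18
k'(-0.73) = 9.65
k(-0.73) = -4.07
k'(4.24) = 366.05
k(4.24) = 499.88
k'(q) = 21*q^2 - 2*q - 3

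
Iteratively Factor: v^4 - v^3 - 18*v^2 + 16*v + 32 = (v - 2)*(v^3 + v^2 - 16*v - 16) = (v - 2)*(v + 4)*(v^2 - 3*v - 4) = (v - 4)*(v - 2)*(v + 4)*(v + 1)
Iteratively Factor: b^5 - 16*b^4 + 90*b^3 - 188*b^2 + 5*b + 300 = (b - 5)*(b^4 - 11*b^3 + 35*b^2 - 13*b - 60) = (b - 5)*(b - 3)*(b^3 - 8*b^2 + 11*b + 20) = (b - 5)*(b - 4)*(b - 3)*(b^2 - 4*b - 5) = (b - 5)*(b - 4)*(b - 3)*(b + 1)*(b - 5)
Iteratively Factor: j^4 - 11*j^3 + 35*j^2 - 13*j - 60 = (j + 1)*(j^3 - 12*j^2 + 47*j - 60) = (j - 4)*(j + 1)*(j^2 - 8*j + 15) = (j - 4)*(j - 3)*(j + 1)*(j - 5)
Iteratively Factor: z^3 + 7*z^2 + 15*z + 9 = (z + 3)*(z^2 + 4*z + 3) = (z + 3)^2*(z + 1)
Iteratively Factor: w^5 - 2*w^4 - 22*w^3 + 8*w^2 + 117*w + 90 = (w + 1)*(w^4 - 3*w^3 - 19*w^2 + 27*w + 90) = (w - 5)*(w + 1)*(w^3 + 2*w^2 - 9*w - 18) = (w - 5)*(w - 3)*(w + 1)*(w^2 + 5*w + 6) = (w - 5)*(w - 3)*(w + 1)*(w + 3)*(w + 2)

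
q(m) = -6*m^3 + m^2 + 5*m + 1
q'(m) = -18*m^2 + 2*m + 5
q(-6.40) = 1582.82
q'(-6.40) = -745.08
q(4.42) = -475.47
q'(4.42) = -337.82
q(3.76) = -285.01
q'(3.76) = -241.96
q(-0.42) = -0.48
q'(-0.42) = 0.98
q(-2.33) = 70.67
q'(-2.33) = -97.38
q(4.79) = -611.52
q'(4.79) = -398.41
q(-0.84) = 1.06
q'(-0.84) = -9.38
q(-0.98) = 2.71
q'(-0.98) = -14.25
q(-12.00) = 10453.00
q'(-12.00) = -2611.00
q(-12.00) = 10453.00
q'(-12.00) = -2611.00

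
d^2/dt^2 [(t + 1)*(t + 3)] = 2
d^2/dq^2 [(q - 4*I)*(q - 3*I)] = 2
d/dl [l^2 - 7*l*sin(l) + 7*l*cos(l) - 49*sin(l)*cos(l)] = -7*sqrt(2)*l*sin(l + pi/4) + 2*l - 49*cos(2*l) + 7*sqrt(2)*cos(l + pi/4)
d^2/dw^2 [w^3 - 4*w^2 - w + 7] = 6*w - 8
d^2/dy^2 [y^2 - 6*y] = 2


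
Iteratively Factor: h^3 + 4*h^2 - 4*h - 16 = (h + 2)*(h^2 + 2*h - 8) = (h - 2)*(h + 2)*(h + 4)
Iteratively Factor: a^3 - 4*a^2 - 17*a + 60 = (a - 3)*(a^2 - a - 20) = (a - 5)*(a - 3)*(a + 4)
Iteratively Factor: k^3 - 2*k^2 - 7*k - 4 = (k + 1)*(k^2 - 3*k - 4) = (k + 1)^2*(k - 4)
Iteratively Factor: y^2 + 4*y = (y)*(y + 4)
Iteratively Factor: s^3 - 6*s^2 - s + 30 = (s - 3)*(s^2 - 3*s - 10) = (s - 3)*(s + 2)*(s - 5)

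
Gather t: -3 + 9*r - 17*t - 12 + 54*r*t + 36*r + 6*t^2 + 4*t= 45*r + 6*t^2 + t*(54*r - 13) - 15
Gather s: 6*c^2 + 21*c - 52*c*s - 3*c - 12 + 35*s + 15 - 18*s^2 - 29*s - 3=6*c^2 + 18*c - 18*s^2 + s*(6 - 52*c)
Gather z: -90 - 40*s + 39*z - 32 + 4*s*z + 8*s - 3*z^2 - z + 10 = -32*s - 3*z^2 + z*(4*s + 38) - 112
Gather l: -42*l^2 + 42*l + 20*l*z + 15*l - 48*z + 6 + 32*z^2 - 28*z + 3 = -42*l^2 + l*(20*z + 57) + 32*z^2 - 76*z + 9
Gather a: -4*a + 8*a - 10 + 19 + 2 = 4*a + 11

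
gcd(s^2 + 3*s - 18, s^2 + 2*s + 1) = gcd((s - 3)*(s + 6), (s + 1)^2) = 1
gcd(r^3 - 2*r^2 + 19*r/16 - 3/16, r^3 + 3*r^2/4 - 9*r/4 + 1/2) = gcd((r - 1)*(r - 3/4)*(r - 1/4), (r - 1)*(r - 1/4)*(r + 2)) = r^2 - 5*r/4 + 1/4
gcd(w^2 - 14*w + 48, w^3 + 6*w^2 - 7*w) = 1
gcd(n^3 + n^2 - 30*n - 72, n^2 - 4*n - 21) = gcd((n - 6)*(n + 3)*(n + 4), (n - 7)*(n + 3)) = n + 3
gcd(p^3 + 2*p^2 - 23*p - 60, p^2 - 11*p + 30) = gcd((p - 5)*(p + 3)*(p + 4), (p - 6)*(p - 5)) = p - 5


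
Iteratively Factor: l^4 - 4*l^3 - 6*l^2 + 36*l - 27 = (l - 3)*(l^3 - l^2 - 9*l + 9) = (l - 3)^2*(l^2 + 2*l - 3) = (l - 3)^2*(l - 1)*(l + 3)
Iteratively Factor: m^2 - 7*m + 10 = (m - 5)*(m - 2)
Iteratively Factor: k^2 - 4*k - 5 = (k - 5)*(k + 1)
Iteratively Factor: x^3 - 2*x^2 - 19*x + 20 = (x + 4)*(x^2 - 6*x + 5) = (x - 5)*(x + 4)*(x - 1)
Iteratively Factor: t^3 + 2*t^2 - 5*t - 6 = (t + 3)*(t^2 - t - 2) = (t + 1)*(t + 3)*(t - 2)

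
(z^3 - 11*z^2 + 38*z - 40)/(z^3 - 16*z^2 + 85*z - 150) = (z^2 - 6*z + 8)/(z^2 - 11*z + 30)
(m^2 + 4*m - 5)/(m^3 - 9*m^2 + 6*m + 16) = (m^2 + 4*m - 5)/(m^3 - 9*m^2 + 6*m + 16)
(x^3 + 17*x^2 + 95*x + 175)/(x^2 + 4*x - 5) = (x^2 + 12*x + 35)/(x - 1)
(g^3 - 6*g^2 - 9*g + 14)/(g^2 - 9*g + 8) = (g^2 - 5*g - 14)/(g - 8)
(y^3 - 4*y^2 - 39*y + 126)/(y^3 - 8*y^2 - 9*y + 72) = (y^2 - y - 42)/(y^2 - 5*y - 24)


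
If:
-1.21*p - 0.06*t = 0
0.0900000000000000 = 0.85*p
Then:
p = 0.11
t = -2.14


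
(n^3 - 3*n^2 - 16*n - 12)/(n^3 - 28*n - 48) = (n + 1)/(n + 4)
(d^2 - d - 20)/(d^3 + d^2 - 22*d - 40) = 1/(d + 2)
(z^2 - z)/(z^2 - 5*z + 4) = z/(z - 4)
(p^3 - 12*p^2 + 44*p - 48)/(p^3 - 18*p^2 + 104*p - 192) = (p - 2)/(p - 8)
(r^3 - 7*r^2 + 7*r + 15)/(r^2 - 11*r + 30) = (r^2 - 2*r - 3)/(r - 6)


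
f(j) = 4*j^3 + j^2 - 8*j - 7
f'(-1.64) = 21.00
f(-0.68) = -2.36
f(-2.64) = -52.51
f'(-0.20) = -7.92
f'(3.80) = 172.88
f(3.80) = 196.53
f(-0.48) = -3.37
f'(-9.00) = 946.00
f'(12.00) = 1744.00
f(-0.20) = -5.39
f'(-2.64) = 70.36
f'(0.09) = -7.72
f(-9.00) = -2770.00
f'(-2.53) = 63.75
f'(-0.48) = -6.20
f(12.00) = 6953.00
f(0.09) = -7.71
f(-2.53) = -45.14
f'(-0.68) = -3.81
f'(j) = 12*j^2 + 2*j - 8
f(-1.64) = -8.83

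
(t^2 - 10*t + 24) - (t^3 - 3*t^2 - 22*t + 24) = -t^3 + 4*t^2 + 12*t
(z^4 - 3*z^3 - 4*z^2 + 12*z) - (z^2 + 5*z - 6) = z^4 - 3*z^3 - 5*z^2 + 7*z + 6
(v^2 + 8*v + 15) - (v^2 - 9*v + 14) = 17*v + 1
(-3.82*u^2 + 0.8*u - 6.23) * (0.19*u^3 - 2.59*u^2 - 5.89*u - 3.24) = -0.7258*u^5 + 10.0458*u^4 + 19.2441*u^3 + 23.8005*u^2 + 34.1027*u + 20.1852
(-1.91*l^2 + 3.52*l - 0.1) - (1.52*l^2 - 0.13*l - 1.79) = -3.43*l^2 + 3.65*l + 1.69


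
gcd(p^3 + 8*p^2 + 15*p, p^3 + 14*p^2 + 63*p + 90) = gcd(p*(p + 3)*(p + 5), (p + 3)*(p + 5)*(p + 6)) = p^2 + 8*p + 15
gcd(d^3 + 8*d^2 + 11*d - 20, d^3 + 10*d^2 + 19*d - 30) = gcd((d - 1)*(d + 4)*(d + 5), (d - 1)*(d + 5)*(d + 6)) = d^2 + 4*d - 5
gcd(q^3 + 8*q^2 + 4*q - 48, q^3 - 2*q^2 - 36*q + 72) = q^2 + 4*q - 12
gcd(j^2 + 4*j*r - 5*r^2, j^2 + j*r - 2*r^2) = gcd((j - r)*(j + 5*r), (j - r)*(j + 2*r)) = -j + r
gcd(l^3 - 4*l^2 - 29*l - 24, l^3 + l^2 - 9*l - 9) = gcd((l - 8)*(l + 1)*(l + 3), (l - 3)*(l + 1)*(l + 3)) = l^2 + 4*l + 3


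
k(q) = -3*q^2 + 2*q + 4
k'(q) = 2 - 6*q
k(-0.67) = 1.31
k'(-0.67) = 6.02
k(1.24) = 1.87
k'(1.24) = -5.44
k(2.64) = -11.63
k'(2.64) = -13.84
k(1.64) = -0.79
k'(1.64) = -7.84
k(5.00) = -61.00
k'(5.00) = -28.00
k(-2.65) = -22.37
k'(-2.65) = 17.90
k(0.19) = 4.27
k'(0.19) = 0.86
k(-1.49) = -5.64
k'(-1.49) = 10.94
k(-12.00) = -452.00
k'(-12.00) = 74.00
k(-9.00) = -257.00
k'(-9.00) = 56.00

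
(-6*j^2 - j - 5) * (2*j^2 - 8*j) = -12*j^4 + 46*j^3 - 2*j^2 + 40*j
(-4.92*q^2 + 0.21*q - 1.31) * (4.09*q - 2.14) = -20.1228*q^3 + 11.3877*q^2 - 5.8073*q + 2.8034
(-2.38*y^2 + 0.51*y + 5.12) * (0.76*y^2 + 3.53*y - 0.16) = -1.8088*y^4 - 8.0138*y^3 + 6.0723*y^2 + 17.992*y - 0.8192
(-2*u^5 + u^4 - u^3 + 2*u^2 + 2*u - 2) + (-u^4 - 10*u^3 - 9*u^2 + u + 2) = -2*u^5 - 11*u^3 - 7*u^2 + 3*u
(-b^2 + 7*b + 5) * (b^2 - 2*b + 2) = -b^4 + 9*b^3 - 11*b^2 + 4*b + 10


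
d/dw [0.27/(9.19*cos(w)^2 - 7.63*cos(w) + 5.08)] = (4.9626*cos(w) - 2.0601)*sin(w)/(9.19*cos(w)^2 - 7.63*cos(w) + 5.08)^2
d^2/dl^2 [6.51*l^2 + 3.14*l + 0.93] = 13.0200000000000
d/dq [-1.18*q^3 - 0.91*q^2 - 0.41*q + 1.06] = -3.54*q^2 - 1.82*q - 0.41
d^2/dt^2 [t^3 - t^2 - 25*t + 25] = 6*t - 2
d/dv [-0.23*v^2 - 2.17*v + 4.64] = -0.46*v - 2.17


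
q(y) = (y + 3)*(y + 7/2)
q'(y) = 2*y + 13/2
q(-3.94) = 0.41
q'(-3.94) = -1.38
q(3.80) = 49.64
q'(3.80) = 14.10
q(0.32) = 12.68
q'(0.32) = 7.14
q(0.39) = 13.19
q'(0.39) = 7.28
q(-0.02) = 10.37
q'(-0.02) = 6.46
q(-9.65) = 40.90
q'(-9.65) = -12.80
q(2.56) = 33.69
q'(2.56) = 11.62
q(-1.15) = 4.35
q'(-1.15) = 4.20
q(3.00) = 39.00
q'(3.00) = 12.50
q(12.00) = 232.50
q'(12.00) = 30.50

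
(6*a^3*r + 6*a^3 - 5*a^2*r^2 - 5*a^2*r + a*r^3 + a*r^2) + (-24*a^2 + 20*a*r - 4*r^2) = 6*a^3*r + 6*a^3 - 5*a^2*r^2 - 5*a^2*r - 24*a^2 + a*r^3 + a*r^2 + 20*a*r - 4*r^2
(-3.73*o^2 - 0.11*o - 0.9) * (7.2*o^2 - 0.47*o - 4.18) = -26.856*o^4 + 0.9611*o^3 + 9.1631*o^2 + 0.8828*o + 3.762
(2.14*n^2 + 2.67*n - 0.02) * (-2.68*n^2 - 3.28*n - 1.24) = -5.7352*n^4 - 14.1748*n^3 - 11.3576*n^2 - 3.2452*n + 0.0248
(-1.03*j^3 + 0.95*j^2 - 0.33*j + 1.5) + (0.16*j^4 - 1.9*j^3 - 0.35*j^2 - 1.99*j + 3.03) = 0.16*j^4 - 2.93*j^3 + 0.6*j^2 - 2.32*j + 4.53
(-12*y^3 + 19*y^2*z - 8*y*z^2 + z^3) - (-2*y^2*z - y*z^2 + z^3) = -12*y^3 + 21*y^2*z - 7*y*z^2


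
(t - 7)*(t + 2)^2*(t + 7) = t^4 + 4*t^3 - 45*t^2 - 196*t - 196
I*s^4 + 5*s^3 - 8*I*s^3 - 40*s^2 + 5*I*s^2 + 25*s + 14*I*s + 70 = (s - 7)*(s - 2)*(s - 5*I)*(I*s + I)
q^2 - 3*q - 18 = (q - 6)*(q + 3)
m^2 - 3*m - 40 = (m - 8)*(m + 5)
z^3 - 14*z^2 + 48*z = z*(z - 8)*(z - 6)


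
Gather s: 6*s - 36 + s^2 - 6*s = s^2 - 36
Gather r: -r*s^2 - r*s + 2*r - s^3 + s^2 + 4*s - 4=r*(-s^2 - s + 2) - s^3 + s^2 + 4*s - 4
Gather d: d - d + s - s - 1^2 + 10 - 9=0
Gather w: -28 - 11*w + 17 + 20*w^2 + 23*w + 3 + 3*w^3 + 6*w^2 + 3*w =3*w^3 + 26*w^2 + 15*w - 8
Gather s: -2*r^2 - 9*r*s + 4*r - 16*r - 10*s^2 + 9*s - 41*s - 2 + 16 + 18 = -2*r^2 - 12*r - 10*s^2 + s*(-9*r - 32) + 32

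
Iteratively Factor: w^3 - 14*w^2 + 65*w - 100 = (w - 4)*(w^2 - 10*w + 25) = (w - 5)*(w - 4)*(w - 5)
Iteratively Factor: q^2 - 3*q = (q - 3)*(q)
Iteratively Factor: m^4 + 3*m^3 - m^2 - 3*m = (m + 3)*(m^3 - m) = m*(m + 3)*(m^2 - 1) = m*(m - 1)*(m + 3)*(m + 1)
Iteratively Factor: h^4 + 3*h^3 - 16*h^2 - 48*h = (h + 3)*(h^3 - 16*h) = (h + 3)*(h + 4)*(h^2 - 4*h) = h*(h + 3)*(h + 4)*(h - 4)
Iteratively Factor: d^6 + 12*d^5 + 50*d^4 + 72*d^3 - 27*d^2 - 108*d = (d + 3)*(d^5 + 9*d^4 + 23*d^3 + 3*d^2 - 36*d) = (d + 3)*(d + 4)*(d^4 + 5*d^3 + 3*d^2 - 9*d) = d*(d + 3)*(d + 4)*(d^3 + 5*d^2 + 3*d - 9) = d*(d + 3)^2*(d + 4)*(d^2 + 2*d - 3) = d*(d - 1)*(d + 3)^2*(d + 4)*(d + 3)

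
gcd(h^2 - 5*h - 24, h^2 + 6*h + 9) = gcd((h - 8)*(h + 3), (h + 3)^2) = h + 3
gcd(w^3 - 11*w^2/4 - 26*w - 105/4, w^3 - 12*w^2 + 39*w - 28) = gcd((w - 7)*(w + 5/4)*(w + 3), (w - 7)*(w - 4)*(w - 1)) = w - 7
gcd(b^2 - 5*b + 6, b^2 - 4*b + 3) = b - 3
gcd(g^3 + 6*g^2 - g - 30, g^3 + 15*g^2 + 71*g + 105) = g^2 + 8*g + 15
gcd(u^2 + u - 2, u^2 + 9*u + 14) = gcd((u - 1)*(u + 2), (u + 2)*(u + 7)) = u + 2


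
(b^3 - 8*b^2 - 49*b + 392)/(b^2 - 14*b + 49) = (b^2 - b - 56)/(b - 7)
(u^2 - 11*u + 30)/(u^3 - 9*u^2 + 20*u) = (u - 6)/(u*(u - 4))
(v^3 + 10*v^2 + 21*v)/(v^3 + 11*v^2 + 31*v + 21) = v/(v + 1)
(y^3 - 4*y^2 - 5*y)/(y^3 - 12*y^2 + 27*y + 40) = y/(y - 8)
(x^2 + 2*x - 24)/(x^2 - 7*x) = (x^2 + 2*x - 24)/(x*(x - 7))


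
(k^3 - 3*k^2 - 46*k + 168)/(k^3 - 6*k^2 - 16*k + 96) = (k + 7)/(k + 4)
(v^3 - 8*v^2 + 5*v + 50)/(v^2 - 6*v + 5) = (v^2 - 3*v - 10)/(v - 1)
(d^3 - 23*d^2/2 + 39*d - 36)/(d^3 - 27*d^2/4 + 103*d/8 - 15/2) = 4*(d - 6)/(4*d - 5)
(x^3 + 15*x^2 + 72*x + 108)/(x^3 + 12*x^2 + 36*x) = (x + 3)/x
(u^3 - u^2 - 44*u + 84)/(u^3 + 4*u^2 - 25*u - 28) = (u^2 - 8*u + 12)/(u^2 - 3*u - 4)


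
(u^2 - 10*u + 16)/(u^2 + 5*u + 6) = (u^2 - 10*u + 16)/(u^2 + 5*u + 6)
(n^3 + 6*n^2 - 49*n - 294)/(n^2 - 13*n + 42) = (n^2 + 13*n + 42)/(n - 6)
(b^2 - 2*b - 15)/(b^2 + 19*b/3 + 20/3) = 3*(b^2 - 2*b - 15)/(3*b^2 + 19*b + 20)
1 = 1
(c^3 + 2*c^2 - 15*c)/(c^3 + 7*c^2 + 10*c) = (c - 3)/(c + 2)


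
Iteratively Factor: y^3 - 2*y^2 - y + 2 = (y - 2)*(y^2 - 1) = (y - 2)*(y + 1)*(y - 1)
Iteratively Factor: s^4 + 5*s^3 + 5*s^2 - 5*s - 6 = (s + 2)*(s^3 + 3*s^2 - s - 3) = (s - 1)*(s + 2)*(s^2 + 4*s + 3) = (s - 1)*(s + 1)*(s + 2)*(s + 3)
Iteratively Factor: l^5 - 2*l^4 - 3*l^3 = (l + 1)*(l^4 - 3*l^3) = l*(l + 1)*(l^3 - 3*l^2) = l^2*(l + 1)*(l^2 - 3*l) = l^2*(l - 3)*(l + 1)*(l)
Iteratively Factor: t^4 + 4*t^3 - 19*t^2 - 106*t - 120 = (t + 3)*(t^3 + t^2 - 22*t - 40) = (t + 3)*(t + 4)*(t^2 - 3*t - 10) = (t - 5)*(t + 3)*(t + 4)*(t + 2)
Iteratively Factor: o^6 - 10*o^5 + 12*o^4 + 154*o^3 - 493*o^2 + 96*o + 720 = (o - 3)*(o^5 - 7*o^4 - 9*o^3 + 127*o^2 - 112*o - 240) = (o - 3)*(o + 4)*(o^4 - 11*o^3 + 35*o^2 - 13*o - 60) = (o - 5)*(o - 3)*(o + 4)*(o^3 - 6*o^2 + 5*o + 12) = (o - 5)*(o - 3)*(o + 1)*(o + 4)*(o^2 - 7*o + 12) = (o - 5)*(o - 3)^2*(o + 1)*(o + 4)*(o - 4)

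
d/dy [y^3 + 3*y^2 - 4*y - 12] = 3*y^2 + 6*y - 4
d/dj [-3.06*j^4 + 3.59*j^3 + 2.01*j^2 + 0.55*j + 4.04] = -12.24*j^3 + 10.77*j^2 + 4.02*j + 0.55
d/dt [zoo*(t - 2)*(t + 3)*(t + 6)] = zoo*t*(t + 1)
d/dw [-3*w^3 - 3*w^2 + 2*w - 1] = -9*w^2 - 6*w + 2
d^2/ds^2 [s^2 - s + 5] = 2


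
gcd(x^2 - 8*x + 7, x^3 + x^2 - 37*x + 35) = x - 1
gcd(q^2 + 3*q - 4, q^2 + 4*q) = q + 4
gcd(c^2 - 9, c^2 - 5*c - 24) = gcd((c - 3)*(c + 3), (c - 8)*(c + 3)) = c + 3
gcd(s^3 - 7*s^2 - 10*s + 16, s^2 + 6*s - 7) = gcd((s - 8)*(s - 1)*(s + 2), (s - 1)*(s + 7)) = s - 1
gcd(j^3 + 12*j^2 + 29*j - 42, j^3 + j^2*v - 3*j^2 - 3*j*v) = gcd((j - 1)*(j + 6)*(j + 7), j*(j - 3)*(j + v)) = 1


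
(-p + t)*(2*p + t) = -2*p^2 + p*t + t^2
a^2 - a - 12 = (a - 4)*(a + 3)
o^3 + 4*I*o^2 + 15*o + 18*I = (o - 3*I)*(o + I)*(o + 6*I)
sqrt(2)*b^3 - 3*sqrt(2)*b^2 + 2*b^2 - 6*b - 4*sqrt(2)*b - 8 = (b - 4)*(b + sqrt(2))*(sqrt(2)*b + sqrt(2))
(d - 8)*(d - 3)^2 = d^3 - 14*d^2 + 57*d - 72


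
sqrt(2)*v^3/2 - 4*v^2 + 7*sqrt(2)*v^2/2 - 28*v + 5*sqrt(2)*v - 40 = (v + 5)*(v - 4*sqrt(2))*(sqrt(2)*v/2 + sqrt(2))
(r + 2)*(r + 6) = r^2 + 8*r + 12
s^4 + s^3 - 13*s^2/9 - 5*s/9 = s*(s - 1)*(s + 1/3)*(s + 5/3)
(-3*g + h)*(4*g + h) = -12*g^2 + g*h + h^2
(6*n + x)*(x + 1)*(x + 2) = 6*n*x^2 + 18*n*x + 12*n + x^3 + 3*x^2 + 2*x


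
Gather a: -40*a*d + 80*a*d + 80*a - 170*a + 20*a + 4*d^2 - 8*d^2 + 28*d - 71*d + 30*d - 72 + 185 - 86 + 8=a*(40*d - 70) - 4*d^2 - 13*d + 35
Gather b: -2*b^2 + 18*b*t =-2*b^2 + 18*b*t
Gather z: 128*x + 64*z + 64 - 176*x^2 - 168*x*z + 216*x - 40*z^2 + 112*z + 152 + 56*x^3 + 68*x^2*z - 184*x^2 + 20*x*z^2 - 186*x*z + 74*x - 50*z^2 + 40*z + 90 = 56*x^3 - 360*x^2 + 418*x + z^2*(20*x - 90) + z*(68*x^2 - 354*x + 216) + 306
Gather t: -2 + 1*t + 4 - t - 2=0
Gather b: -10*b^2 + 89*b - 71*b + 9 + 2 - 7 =-10*b^2 + 18*b + 4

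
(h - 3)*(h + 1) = h^2 - 2*h - 3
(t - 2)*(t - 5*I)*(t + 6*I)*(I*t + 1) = I*t^4 - 2*I*t^3 + 31*I*t^2 + 30*t - 62*I*t - 60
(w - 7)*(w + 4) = w^2 - 3*w - 28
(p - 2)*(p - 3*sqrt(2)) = p^2 - 3*sqrt(2)*p - 2*p + 6*sqrt(2)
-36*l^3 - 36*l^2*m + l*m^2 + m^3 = (-6*l + m)*(l + m)*(6*l + m)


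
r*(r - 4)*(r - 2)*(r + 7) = r^4 + r^3 - 34*r^2 + 56*r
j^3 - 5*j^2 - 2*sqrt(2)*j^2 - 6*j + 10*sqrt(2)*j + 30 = (j - 5)*(j - 3*sqrt(2))*(j + sqrt(2))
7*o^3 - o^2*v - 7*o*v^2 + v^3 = (-7*o + v)*(-o + v)*(o + v)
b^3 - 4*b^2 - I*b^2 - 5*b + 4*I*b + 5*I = (b - 5)*(b + 1)*(b - I)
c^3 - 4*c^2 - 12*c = c*(c - 6)*(c + 2)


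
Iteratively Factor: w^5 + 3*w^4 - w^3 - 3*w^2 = (w - 1)*(w^4 + 4*w^3 + 3*w^2) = w*(w - 1)*(w^3 + 4*w^2 + 3*w) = w*(w - 1)*(w + 3)*(w^2 + w) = w^2*(w - 1)*(w + 3)*(w + 1)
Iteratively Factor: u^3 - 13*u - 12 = (u - 4)*(u^2 + 4*u + 3) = (u - 4)*(u + 1)*(u + 3)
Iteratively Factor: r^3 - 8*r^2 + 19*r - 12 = (r - 1)*(r^2 - 7*r + 12) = (r - 3)*(r - 1)*(r - 4)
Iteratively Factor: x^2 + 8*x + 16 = (x + 4)*(x + 4)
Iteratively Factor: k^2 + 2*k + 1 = (k + 1)*(k + 1)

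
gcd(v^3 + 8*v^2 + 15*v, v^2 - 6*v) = v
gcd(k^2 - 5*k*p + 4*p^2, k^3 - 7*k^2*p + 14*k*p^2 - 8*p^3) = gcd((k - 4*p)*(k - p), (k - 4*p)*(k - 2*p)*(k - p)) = k^2 - 5*k*p + 4*p^2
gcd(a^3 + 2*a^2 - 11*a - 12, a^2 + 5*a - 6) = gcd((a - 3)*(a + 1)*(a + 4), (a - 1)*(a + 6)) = 1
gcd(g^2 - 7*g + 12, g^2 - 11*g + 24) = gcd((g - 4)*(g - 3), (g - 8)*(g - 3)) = g - 3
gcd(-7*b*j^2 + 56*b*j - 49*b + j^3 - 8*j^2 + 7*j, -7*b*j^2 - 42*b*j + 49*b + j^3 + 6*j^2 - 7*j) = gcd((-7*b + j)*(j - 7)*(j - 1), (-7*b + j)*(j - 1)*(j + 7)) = 7*b*j - 7*b - j^2 + j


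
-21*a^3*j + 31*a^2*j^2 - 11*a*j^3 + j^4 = j*(-7*a + j)*(-3*a + j)*(-a + j)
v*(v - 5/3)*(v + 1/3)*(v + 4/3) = v^4 - 7*v^2/3 - 20*v/27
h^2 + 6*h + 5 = (h + 1)*(h + 5)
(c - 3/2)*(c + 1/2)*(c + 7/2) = c^3 + 5*c^2/2 - 17*c/4 - 21/8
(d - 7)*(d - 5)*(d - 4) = d^3 - 16*d^2 + 83*d - 140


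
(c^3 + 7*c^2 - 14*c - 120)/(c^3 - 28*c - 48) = (-c^3 - 7*c^2 + 14*c + 120)/(-c^3 + 28*c + 48)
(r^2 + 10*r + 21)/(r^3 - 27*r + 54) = (r^2 + 10*r + 21)/(r^3 - 27*r + 54)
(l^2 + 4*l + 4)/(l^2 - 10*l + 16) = (l^2 + 4*l + 4)/(l^2 - 10*l + 16)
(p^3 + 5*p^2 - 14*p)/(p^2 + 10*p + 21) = p*(p - 2)/(p + 3)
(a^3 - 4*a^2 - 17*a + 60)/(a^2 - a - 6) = (a^2 - a - 20)/(a + 2)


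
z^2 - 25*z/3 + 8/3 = (z - 8)*(z - 1/3)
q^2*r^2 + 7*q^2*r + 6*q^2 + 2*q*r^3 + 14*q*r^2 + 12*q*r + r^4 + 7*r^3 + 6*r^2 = (q + r)^2*(r + 1)*(r + 6)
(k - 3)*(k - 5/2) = k^2 - 11*k/2 + 15/2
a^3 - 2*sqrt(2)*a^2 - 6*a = a*(a - 3*sqrt(2))*(a + sqrt(2))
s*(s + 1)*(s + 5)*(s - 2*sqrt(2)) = s^4 - 2*sqrt(2)*s^3 + 6*s^3 - 12*sqrt(2)*s^2 + 5*s^2 - 10*sqrt(2)*s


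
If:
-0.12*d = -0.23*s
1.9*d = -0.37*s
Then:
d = 0.00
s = 0.00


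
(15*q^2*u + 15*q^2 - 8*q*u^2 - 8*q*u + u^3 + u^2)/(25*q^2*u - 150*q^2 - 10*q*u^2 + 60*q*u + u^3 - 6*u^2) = (3*q*u + 3*q - u^2 - u)/(5*q*u - 30*q - u^2 + 6*u)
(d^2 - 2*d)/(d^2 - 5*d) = (d - 2)/(d - 5)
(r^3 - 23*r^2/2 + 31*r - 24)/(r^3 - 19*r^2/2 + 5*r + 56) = (2*r^2 - 7*r + 6)/(2*r^2 - 3*r - 14)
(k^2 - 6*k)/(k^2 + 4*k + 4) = k*(k - 6)/(k^2 + 4*k + 4)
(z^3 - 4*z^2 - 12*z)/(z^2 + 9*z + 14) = z*(z - 6)/(z + 7)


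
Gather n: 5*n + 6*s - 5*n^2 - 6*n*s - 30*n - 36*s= -5*n^2 + n*(-6*s - 25) - 30*s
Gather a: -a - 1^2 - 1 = -a - 2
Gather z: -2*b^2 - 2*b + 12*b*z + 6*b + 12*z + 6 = -2*b^2 + 4*b + z*(12*b + 12) + 6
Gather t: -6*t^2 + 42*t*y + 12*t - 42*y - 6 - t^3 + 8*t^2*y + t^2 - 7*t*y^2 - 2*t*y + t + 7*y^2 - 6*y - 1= -t^3 + t^2*(8*y - 5) + t*(-7*y^2 + 40*y + 13) + 7*y^2 - 48*y - 7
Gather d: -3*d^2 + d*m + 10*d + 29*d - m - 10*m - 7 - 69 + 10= -3*d^2 + d*(m + 39) - 11*m - 66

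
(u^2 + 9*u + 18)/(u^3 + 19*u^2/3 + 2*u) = 3*(u + 3)/(u*(3*u + 1))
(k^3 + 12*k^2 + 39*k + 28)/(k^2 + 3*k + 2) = (k^2 + 11*k + 28)/(k + 2)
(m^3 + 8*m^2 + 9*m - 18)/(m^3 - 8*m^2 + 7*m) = (m^2 + 9*m + 18)/(m*(m - 7))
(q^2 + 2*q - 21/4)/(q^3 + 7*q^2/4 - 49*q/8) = 2*(2*q - 3)/(q*(4*q - 7))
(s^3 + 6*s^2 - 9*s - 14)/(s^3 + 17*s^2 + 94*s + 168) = (s^2 - s - 2)/(s^2 + 10*s + 24)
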